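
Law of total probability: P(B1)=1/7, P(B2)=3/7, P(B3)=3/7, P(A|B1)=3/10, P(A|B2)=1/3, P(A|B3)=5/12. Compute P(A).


P(A) = P(A|B1)P(B1) + P(A|B2)P(B2) + P(A|B3)P(B3)
= 3/10*1/7 + 1/3*3/7 + 5/12*3/7
= 3/70 + 1/7 + 5/28 = 51/140

51/140


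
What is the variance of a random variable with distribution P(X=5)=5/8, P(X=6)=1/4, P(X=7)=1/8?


E[X] = 11/2, E[X^2] = 123/4
Var(X) = E[X^2] - (E[X])^2 = 123/4 - (11/2)^2 = 1/2

1/2


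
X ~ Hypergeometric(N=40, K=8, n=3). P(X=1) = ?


P(X=1) = C(8,1)*C(32,2) / C(40,3)
= 8*496 / 9880
= 3968/9880 = 496/1235

496/1235


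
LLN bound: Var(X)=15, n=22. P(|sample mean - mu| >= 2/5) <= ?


Var(Xbar) = Var(X)/n = 15/22
Chebyshev: P(|Xbar-mu| >= 2/5) <= Var(Xbar)/(2/5)^2 = (15/22)/(4/25) = 375/88
Bound exceeds 1, so trivial bound: 1

1


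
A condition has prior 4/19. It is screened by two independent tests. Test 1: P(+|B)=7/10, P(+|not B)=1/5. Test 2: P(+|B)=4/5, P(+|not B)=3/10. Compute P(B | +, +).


After test 1: P(+) = 7/10*4/19 + 1/5*15/19 = 29/95
P(B|+) = (14/95)/(29/95) = 14/29
After test 2 (use post1 as new prior): P(+) = 4/5*14/29 + 3/10*15/29 = 157/290
P(B|+,+) = (56/145)/(157/290) = 112/157

112/157


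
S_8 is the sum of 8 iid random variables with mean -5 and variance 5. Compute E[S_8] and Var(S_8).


E[S_n] = n*mu = 8*-5 = -40
Var(S_n) = n*sigma^2 = 8*5 = 40

E[S_8]=-40, Var(S_8)=40


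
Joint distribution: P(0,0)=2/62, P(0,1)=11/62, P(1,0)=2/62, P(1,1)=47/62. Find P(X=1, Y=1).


Read from table: P(X=1, Y=1) = 47/62

47/62


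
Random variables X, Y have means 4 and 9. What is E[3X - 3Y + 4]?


E[3X - 3Y + 4] = 3*E[X] - 3*E[Y] + 4
= (3)*(4) + (-3)*(9) + (4)
= 12 - 27 + 4 = -11

-11


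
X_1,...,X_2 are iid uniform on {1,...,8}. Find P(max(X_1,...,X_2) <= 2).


P(max <= 2) = P(all X_i <= 2) = (P(X_1 <= 2))^2
= (2/8)^2 = (1/4)^2 = 1/16

1/16


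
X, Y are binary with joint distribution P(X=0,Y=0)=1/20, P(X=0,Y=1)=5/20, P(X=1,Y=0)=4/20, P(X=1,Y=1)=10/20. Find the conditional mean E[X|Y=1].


P(Y=1) = 15/20
E[X|Y=1] = (0*5 + 1*10)/15 = 10/15 = 2/3

2/3


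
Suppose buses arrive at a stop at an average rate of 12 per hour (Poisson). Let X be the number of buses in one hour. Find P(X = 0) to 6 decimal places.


P(X=0) = e^(-12) * 12^0 / 0!
≈ 0.000006144212353 * 1 / 1
≈ 0.000006

0.000006


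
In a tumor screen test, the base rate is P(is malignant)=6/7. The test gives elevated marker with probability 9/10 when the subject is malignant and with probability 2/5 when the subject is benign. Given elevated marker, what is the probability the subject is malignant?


P(A) = P(A|B)P(B) + P(A|B')P(B') = 9/10*6/7 + 2/5*1/7 = 29/35
P(B|A) = P(A|B)P(B)/P(A) = (27/35)/(29/35) = 27/29

27/29


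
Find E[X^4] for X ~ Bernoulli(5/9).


For Bernoulli: X in {0,1}
E[X^4] = 0^4*(1-5/9) + 1^4*5/9 = 5/9

5/9


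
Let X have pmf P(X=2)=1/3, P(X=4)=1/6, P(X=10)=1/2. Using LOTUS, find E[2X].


E[2X] = sum(g(x)*P(x))
= 4*1/3 + 8*1/6 + 20*1/2
= 38/3

38/3


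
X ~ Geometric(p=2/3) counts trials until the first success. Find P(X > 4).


P(X > 4) = P(first 4 trials all fail) = (1-p)^4 = (1/3)^4 = 1/81

1/81


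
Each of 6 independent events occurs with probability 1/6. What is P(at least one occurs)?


P(at least one) = 1 - P(none)
P(none) = (1 - 1/6)^6 = (5/6)^6 = 15625/46656
P(at least one) = 1 - 15625/46656 = 31031/46656

31031/46656


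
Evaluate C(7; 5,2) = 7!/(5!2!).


7! = 5040
Denominator: 5!=120 * 2!=2
Coefficient = 5040 / 240 = 21

21


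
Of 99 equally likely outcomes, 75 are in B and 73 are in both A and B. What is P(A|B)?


P(A|B) = P(A∩B)/P(B) = (73/99)/(75/99) = 73/75

73/75


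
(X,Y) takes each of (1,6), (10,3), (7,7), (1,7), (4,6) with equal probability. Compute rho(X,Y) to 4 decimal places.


Cov(X,Y) = -3.4800, Var(X) = 12.2400, Var(Y) = 2.1600
rho = Cov/(sqrt(VarX)*sqrt(VarY)) = -0.6768

-0.6768


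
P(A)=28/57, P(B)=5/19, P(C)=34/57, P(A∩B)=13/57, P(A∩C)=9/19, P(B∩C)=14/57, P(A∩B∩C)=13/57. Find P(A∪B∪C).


P(A∪B∪C) = P(A)+P(B)+P(C) - P(AB)-P(AC)-P(BC) + P(ABC)
= 28/57+5/19+34/57 - 13/57-9/19-14/57 + 13/57
= 12/19

12/19


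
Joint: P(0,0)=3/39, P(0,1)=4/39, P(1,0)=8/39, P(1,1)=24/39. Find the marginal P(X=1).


P(X=1) = P(1,0)+P(1,1) = 8/39 + 24/39 = 32/39

32/39


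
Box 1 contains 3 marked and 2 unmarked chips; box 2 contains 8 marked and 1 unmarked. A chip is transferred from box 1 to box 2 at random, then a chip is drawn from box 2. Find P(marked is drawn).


P(transfer marked) = 3/5; P(transfer unmarked) = 2/5
If marked transferred: Urn II has 9 marked of 10, so P(marked|marked moved) = 9/10
If unmarked transferred: Urn II has 8 marked of 10, so P(marked|unmarked moved) = 4/5
By total probability: P(marked) = 3/5*9/10 + 2/5*4/5 = 43/50

43/50


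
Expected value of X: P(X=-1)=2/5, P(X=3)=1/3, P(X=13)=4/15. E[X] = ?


E[X] = sum(x * P(x))
= -1*2/5 + 3*1/3 + 13*4/15
= 61/15

61/15


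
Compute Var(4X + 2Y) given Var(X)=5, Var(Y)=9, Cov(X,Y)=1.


Var(4X + 2Y) = 4^2*Var(X) + 2^2*Var(Y) + 2*4*2*Cov(X,Y)
= 16*5 + 4*9 + 16*1
= 80 + 36 + 16 = 132

132


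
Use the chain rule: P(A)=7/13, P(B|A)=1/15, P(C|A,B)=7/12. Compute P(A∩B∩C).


P(A∩B∩C) = P(A) * P(B|A) * P(C|A∩B)
= 7/13 * 1/15 * 7/12
= 7/195 * 7/12 = 49/2340

49/2340


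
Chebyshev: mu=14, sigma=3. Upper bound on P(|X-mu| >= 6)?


k = 6/3 = 2
Chebyshev: P(|X-mu| >= k*sigma) <= 1/k^2 = 1/2^2 = 1/4

1/4


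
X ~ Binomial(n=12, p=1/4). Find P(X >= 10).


P(X>=10) = P(X=10) + P(X=11) + P(X=12)
= 297/8388608 + 9/4194304 + 1/16777216
= 631/16777216

631/16777216


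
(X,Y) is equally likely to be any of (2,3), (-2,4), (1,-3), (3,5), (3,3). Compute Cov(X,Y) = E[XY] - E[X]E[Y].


E[X]=7/5, E[Y]=12/5, E[XY]=19/5
Cov(X,Y) = E[XY] - E[X]E[Y] = 19/5 - 7/5*12/5 = 11/25

11/25


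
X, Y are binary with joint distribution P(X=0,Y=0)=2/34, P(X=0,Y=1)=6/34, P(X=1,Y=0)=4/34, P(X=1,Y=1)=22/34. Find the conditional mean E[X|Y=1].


P(Y=1) = 28/34
E[X|Y=1] = (0*6 + 1*22)/28 = 22/28 = 11/14

11/14


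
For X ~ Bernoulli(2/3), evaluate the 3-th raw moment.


For Bernoulli: X in {0,1}
E[X^3] = 0^3*(1-2/3) + 1^3*2/3 = 2/3

2/3


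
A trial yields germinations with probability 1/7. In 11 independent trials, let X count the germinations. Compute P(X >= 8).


P(X>=8) = P(X=8) + P(X=9) + P(X=10) + P(X=11)
= 35640/1977326743 + 1980/1977326743 + 66/1977326743 + 1/1977326743
= 37687/1977326743

37687/1977326743


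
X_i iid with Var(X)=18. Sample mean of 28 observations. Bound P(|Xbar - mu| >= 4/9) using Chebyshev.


Var(Xbar) = Var(X)/n = 18/28
Chebyshev: P(|Xbar-mu| >= 4/9) <= Var(Xbar)/(4/9)^2 = (9/14)/(16/81) = 729/224
Bound exceeds 1, so trivial bound: 1

1


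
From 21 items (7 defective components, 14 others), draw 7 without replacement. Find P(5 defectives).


P(X=5) = C(7,5)*C(14,2) / C(21,7)
= 21*91 / 116280
= 1911/116280 = 637/38760

637/38760


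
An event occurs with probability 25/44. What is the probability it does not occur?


P(A') = 1 - P(A) = 1 - 25/44 = 19/44

19/44


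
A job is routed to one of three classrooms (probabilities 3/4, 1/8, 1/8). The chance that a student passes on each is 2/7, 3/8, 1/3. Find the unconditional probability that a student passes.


P(A) = P(A|B1)P(B1) + P(A|B2)P(B2) + P(A|B3)P(B3)
= 2/7*3/4 + 3/8*1/8 + 1/3*1/8
= 3/14 + 3/64 + 1/24 = 407/1344

407/1344


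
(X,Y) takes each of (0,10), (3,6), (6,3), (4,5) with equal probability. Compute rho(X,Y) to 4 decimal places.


Cov(X,Y) = -5.5000, Var(X) = 4.6875, Var(Y) = 6.5000
rho = Cov/(sqrt(VarX)*sqrt(VarY)) = -0.9964

-0.9964


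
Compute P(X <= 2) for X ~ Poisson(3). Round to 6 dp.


P(X<=2) = e^(-3)*3^0/0! + e^(-3)*3^1/1! + e^(-3)*3^2/2!
≈ 0.0497870684 + 0.1493612051 + 0.2240418077
= 0.4231900812
≈ 0.423190

0.423190


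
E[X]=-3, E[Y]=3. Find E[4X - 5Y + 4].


E[4X - 5Y + 4] = 4*E[X] - 5*E[Y] + 4
= (4)*(-3) + (-5)*(3) + (4)
= -12 - 15 + 4 = -23

-23


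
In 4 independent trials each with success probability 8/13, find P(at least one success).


P(at least one) = 1 - P(none)
P(none) = (1 - 8/13)^4 = (5/13)^4 = 625/28561
P(at least one) = 1 - 625/28561 = 27936/28561

27936/28561


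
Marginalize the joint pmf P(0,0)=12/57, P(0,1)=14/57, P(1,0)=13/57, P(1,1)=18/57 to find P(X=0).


P(X=0) = P(0,0)+P(0,1) = 12/57 + 14/57 = 26/57

26/57


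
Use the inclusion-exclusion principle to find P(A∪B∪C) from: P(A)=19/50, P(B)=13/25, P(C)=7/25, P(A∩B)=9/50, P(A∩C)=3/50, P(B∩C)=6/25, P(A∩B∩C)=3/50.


P(A∪B∪C) = P(A)+P(B)+P(C) - P(AB)-P(AC)-P(BC) + P(ABC)
= 19/50+13/25+7/25 - 9/50-3/50-6/25 + 3/50
= 19/25

19/25


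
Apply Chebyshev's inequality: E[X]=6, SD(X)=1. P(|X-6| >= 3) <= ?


k = 3/1 = 3
Chebyshev: P(|X-mu| >= k*sigma) <= 1/k^2 = 1/3^2 = 1/9

1/9


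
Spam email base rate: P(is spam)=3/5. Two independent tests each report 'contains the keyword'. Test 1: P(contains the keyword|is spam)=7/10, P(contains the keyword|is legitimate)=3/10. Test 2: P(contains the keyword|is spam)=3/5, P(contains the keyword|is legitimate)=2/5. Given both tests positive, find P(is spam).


After test 1: P(+) = 7/10*3/5 + 3/10*2/5 = 27/50
P(B|+) = (21/50)/(27/50) = 7/9
After test 2 (use post1 as new prior): P(+) = 3/5*7/9 + 2/5*2/9 = 5/9
P(B|+,+) = (7/15)/(5/9) = 21/25

21/25


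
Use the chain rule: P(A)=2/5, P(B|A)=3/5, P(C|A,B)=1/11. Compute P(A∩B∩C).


P(A∩B∩C) = P(A) * P(B|A) * P(C|A∩B)
= 2/5 * 3/5 * 1/11
= 6/25 * 1/11 = 6/275

6/275


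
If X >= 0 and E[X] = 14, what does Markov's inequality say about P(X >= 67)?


Markov: P(X >= a) <= E[X]/a
P(X >= 67) <= 14/67

14/67


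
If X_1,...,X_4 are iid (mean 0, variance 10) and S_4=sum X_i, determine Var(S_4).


By independence, Var(S_n) = n*Var(X_1) = 4*10 = 40

40


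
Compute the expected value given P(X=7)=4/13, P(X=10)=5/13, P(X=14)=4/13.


E[X] = sum(x * P(x))
= 7*4/13 + 10*5/13 + 14*4/13
= 134/13

134/13


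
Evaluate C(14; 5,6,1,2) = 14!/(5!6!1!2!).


14! = 87178291200
Denominator: 5!=120 * 6!=720 * 1!=1 * 2!=2
Coefficient = 87178291200 / 172800 = 504504

504504


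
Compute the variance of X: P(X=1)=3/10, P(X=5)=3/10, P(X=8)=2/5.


E[X] = 5, E[X^2] = 167/5
Var(X) = E[X^2] - (E[X])^2 = 167/5 - (5)^2 = 42/5

42/5


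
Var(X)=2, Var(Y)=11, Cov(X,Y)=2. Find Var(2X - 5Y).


Var(2X - 5Y) = 2^2*Var(X) + (-5)^2*Var(Y) + 2*2*(-5)*Cov(X,Y)
= 4*2 + 25*11 - 20*2
= 8 + 275 - 40 = 243

243


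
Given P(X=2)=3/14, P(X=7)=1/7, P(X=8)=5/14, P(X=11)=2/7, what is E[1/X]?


E[1/X] = sum(g(x)*P(x))
= 1/2*3/14 + 1/7*1/7 + 1/8*5/14 + 1/11*2/7
= 1709/8624

1709/8624


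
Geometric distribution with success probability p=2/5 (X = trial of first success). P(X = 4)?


P(X=4) = (1-p)^3 * p = (3/5)^3 * 2/5
= 27/125 * 2/5 = 54/625

54/625


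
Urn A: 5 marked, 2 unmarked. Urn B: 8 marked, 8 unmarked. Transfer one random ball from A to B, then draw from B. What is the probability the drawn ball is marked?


P(transfer marked) = 5/7; P(transfer unmarked) = 2/7
If marked transferred: Urn II has 9 marked of 17, so P(marked|marked moved) = 9/17
If unmarked transferred: Urn II has 8 marked of 17, so P(marked|unmarked moved) = 8/17
By total probability: P(marked) = 5/7*9/17 + 2/7*8/17 = 61/119

61/119


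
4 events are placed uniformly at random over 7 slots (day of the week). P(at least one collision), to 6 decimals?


P(all different) = prod((7-i)/7 for i=0..3) = 0.349854
P(at least one match) = 1 - 0.349854 = 0.650146

0.650146


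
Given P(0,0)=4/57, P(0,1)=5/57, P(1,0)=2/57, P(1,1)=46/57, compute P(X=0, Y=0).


Read from table: P(X=0, Y=0) = 4/57

4/57


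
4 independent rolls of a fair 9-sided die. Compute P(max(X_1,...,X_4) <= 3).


P(max <= 3) = P(all X_i <= 3) = (P(X_1 <= 3))^4
= (3/9)^4 = (1/3)^4 = 1/81

1/81


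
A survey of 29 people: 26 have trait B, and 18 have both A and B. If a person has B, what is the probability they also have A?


P(A|B) = P(A∩B)/P(B) = (18/29)/(26/29) = 18/26 = 9/13

9/13


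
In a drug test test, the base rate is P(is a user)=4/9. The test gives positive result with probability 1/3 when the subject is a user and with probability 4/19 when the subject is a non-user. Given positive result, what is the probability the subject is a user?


P(A) = P(A|B)P(B) + P(A|B')P(B') = 1/3*4/9 + 4/19*5/9 = 136/513
P(B|A) = P(A|B)P(B)/P(A) = (4/27)/(136/513) = 19/34

19/34


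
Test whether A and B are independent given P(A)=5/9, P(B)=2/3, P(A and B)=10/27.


P(A)*P(B) = 5/9*2/3 = 10/27
P(A∩B) = 10/27, which equals P(A)P(B), so independent

Yes, A and B are independent


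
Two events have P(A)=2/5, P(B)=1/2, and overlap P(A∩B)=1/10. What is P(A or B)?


P(A∪B) = P(A) + P(B) - P(A∩B)
= 2/5 + 1/2 - 1/10 = 4/5

4/5


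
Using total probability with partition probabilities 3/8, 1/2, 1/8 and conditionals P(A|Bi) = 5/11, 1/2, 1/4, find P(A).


P(A) = P(A|B1)P(B1) + P(A|B2)P(B2) + P(A|B3)P(B3)
= 5/11*3/8 + 1/2*1/2 + 1/4*1/8
= 15/88 + 1/4 + 1/32 = 159/352

159/352


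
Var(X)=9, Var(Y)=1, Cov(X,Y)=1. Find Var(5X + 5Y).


Var(5X + 5Y) = 5^2*Var(X) + 5^2*Var(Y) + 2*5*5*Cov(X,Y)
= 25*9 + 25*1 + 50*1
= 225 + 25 + 50 = 300

300


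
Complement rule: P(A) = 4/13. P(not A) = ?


P(A') = 1 - P(A) = 1 - 4/13 = 9/13

9/13


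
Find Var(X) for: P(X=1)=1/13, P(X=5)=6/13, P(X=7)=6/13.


E[X] = 73/13, E[X^2] = 445/13
Var(X) = E[X^2] - (E[X])^2 = 445/13 - (73/13)^2 = 456/169

456/169


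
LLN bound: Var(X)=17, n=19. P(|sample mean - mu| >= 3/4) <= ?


Var(Xbar) = Var(X)/n = 17/19
Chebyshev: P(|Xbar-mu| >= 3/4) <= Var(Xbar)/(3/4)^2 = (17/19)/(9/16) = 272/171
Bound exceeds 1, so trivial bound: 1

1


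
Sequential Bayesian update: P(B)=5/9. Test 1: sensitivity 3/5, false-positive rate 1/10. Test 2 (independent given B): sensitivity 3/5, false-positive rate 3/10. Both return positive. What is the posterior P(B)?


After test 1: P(+) = 3/5*5/9 + 1/10*4/9 = 17/45
P(B|+) = (1/3)/(17/45) = 15/17
After test 2 (use post1 as new prior): P(+) = 3/5*15/17 + 3/10*2/17 = 48/85
P(B|+,+) = (9/17)/(48/85) = 15/16

15/16


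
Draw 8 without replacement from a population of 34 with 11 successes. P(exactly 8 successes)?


P(X=8) = C(11,8)*C(23,0) / C(34,8)
= 165*1 / 18156204
= 165/18156204 = 5/550188

5/550188


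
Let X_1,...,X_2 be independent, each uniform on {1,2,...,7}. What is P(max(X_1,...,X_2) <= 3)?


P(max <= 3) = P(all X_i <= 3) = (P(X_1 <= 3))^2
= (3/7)^2 = 9/49

9/49


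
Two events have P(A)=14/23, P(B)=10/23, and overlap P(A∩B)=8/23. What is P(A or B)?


P(A∪B) = P(A) + P(B) - P(A∩B)
= 14/23 + 10/23 - 8/23 = 16/23

16/23


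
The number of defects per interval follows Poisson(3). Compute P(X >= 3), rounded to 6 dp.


P(X>=3) = 1 - P(X<=2) = 1 - (e^(-3)*3^0/0! + e^(-3)*3^1/1! + e^(-3)*3^2/2!)
≈ 1 - (0.0497870684 + 0.1493612051 + 0.2240418077)
= 1 - 0.4231900812 = 0.5768099188
≈ 0.576810

0.576810


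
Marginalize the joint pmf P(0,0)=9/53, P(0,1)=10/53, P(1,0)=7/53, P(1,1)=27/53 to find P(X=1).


P(X=1) = P(1,0)+P(1,1) = 7/53 + 27/53 = 34/53

34/53


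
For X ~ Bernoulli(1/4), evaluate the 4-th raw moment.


For Bernoulli: X in {0,1}
E[X^4] = 0^4*(1-1/4) + 1^4*1/4 = 1/4

1/4


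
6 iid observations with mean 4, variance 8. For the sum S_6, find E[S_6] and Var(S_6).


E[S_n] = n*mu = 6*4 = 24
Var(S_n) = n*sigma^2 = 6*8 = 48

E[S_6]=24, Var(S_6)=48


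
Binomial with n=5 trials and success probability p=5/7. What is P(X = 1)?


P(X=1) = C(5,1) * p^1 * (1-p)^4
= 5 * 5/7 * 16/2401
= 400/16807

400/16807


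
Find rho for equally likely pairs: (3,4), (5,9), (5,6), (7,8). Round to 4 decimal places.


Cov(X,Y) = 2.0000, Var(X) = 2.0000, Var(Y) = 3.6875
rho = Cov/(sqrt(VarX)*sqrt(VarY)) = 0.7365

0.7365


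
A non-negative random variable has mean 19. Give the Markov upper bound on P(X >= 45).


Markov: P(X >= a) <= E[X]/a
P(X >= 45) <= 19/45

19/45


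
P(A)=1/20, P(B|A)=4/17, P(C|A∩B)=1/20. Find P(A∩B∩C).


P(A∩B∩C) = P(A) * P(B|A) * P(C|A∩B)
= 1/20 * 4/17 * 1/20
= 1/85 * 1/20 = 1/1700

1/1700


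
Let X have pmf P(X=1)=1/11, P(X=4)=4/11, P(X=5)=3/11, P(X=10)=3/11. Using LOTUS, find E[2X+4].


E[2X+4] = sum(g(x)*P(x))
= 6*1/11 + 12*4/11 + 14*3/11 + 24*3/11
= 168/11

168/11


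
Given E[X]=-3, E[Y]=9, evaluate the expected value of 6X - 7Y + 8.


E[6X - 7Y + 8] = 6*E[X] - 7*E[Y] + 8
= (6)*(-3) + (-7)*(9) + (8)
= -18 - 63 + 8 = -73

-73


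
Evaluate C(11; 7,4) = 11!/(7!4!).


11! = 39916800
Denominator: 7!=5040 * 4!=24
Coefficient = 39916800 / 120960 = 330

330


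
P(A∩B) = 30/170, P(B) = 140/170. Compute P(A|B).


P(A|B) = P(A∩B)/P(B) = (30/170)/(140/170) = 30/140 = 3/14

3/14


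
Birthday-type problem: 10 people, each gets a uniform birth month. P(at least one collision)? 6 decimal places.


P(all different) = prod((12-i)/12 for i=0..9) = 0.003868
P(at least one match) = 1 - 0.003868 = 0.996132

0.996132


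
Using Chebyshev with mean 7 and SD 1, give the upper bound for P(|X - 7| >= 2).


k = 2/1 = 2
Chebyshev: P(|X-mu| >= k*sigma) <= 1/k^2 = 1/2^2 = 1/4

1/4


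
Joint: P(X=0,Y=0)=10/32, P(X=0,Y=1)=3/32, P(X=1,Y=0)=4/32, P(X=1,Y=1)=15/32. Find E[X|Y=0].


P(Y=0) = 14/32
E[X|Y=0] = (0*10 + 1*4)/14 = 4/14 = 2/7

2/7


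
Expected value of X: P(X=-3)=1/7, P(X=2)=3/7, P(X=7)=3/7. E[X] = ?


E[X] = sum(x * P(x))
= -3*1/7 + 2*3/7 + 7*3/7
= 24/7

24/7


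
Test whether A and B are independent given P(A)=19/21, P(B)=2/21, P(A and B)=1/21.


P(A)*P(B) = 19/21*2/21 = 38/441
P(A∩B) = 1/21 != 38/441, so not independent

No, A and B are not independent


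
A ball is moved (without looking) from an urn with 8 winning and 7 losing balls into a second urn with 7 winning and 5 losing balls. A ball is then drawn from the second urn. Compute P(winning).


P(transfer winning) = 8/15; P(transfer losing) = 7/15
If winning transferred: Urn II has 8 winning of 13, so P(winning|winning moved) = 8/13
If losing transferred: Urn II has 7 winning of 13, so P(winning|losing moved) = 7/13
By total probability: P(winning) = 8/15*8/13 + 7/15*7/13 = 113/195

113/195


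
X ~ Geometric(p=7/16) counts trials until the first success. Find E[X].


For geometric (trials until first success), E[X] = 1/p = 1/(7/16) = 16/7

16/7


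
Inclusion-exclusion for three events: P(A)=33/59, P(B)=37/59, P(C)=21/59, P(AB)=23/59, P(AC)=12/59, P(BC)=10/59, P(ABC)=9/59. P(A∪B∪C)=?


P(A∪B∪C) = P(A)+P(B)+P(C) - P(AB)-P(AC)-P(BC) + P(ABC)
= 33/59+37/59+21/59 - 23/59-12/59-10/59 + 9/59
= 55/59

55/59


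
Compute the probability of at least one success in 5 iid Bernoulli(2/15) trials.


P(at least one) = 1 - P(none)
P(none) = (1 - 2/15)^5 = (13/15)^5 = 371293/759375
P(at least one) = 1 - 371293/759375 = 388082/759375

388082/759375


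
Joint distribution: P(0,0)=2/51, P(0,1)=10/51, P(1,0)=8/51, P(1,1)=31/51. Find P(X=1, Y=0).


Read from table: P(X=1, Y=0) = 8/51

8/51


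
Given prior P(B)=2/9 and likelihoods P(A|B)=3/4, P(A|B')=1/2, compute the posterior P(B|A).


P(A) = P(A|B)P(B) + P(A|B')P(B') = 3/4*2/9 + 1/2*7/9 = 5/9
P(B|A) = P(A|B)P(B)/P(A) = (1/6)/(5/9) = 3/10

3/10


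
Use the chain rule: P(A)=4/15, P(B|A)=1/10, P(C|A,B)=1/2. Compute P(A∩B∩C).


P(A∩B∩C) = P(A) * P(B|A) * P(C|A∩B)
= 4/15 * 1/10 * 1/2
= 2/75 * 1/2 = 1/75

1/75


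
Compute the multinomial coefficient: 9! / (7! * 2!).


9! = 362880
Denominator: 7!=5040 * 2!=2
Coefficient = 362880 / 10080 = 36

36


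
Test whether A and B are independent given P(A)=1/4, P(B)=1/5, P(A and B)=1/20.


P(A)*P(B) = 1/4*1/5 = 1/20
P(A∩B) = 1/20, which equals P(A)P(B), so independent

Yes, A and B are independent


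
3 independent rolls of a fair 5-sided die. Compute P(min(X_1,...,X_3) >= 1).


P(min >= 1) = P(all X_i >= 1) = (P(X_1 >= 1))^3
= (5/5)^3 = 1^3 = 1

1


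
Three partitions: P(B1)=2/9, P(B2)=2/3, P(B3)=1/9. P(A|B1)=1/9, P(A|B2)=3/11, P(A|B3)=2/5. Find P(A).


P(A) = P(A|B1)P(B1) + P(A|B2)P(B2) + P(A|B3)P(B3)
= 1/9*2/9 + 3/11*2/3 + 2/5*1/9
= 2/81 + 2/11 + 2/45 = 1118/4455

1118/4455


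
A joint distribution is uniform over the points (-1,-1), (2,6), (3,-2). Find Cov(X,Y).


E[X]=4/3, E[Y]=1, E[XY]=7/3
Cov(X,Y) = E[XY] - E[X]E[Y] = 7/3 - 4/3*1 = 1

1


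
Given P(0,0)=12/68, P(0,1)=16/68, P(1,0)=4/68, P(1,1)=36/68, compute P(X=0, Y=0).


Read from table: P(X=0, Y=0) = 12/68 = 3/17

3/17


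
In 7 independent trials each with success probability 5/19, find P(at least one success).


P(at least one) = 1 - P(none)
P(none) = (1 - 5/19)^7 = (14/19)^7 = 105413504/893871739
P(at least one) = 1 - 105413504/893871739 = 788458235/893871739

788458235/893871739


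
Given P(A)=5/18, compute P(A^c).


P(A') = 1 - P(A) = 1 - 5/18 = 13/18

13/18


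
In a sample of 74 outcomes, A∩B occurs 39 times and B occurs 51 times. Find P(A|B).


P(A|B) = P(A∩B)/P(B) = (39/74)/(51/74) = 39/51 = 13/17

13/17


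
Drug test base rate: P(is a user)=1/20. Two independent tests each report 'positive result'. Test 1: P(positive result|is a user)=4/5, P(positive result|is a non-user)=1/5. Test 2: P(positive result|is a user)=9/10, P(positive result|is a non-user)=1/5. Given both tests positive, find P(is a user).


After test 1: P(+) = 4/5*1/20 + 1/5*19/20 = 23/100
P(B|+) = (1/25)/(23/100) = 4/23
After test 2 (use post1 as new prior): P(+) = 9/10*4/23 + 1/5*19/23 = 37/115
P(B|+,+) = (18/115)/(37/115) = 18/37

18/37


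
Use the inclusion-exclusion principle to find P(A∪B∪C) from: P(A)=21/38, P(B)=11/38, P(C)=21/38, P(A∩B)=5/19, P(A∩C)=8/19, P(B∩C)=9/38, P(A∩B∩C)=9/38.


P(A∪B∪C) = P(A)+P(B)+P(C) - P(AB)-P(AC)-P(BC) + P(ABC)
= 21/38+11/38+21/38 - 5/19-8/19-9/38 + 9/38
= 27/38

27/38


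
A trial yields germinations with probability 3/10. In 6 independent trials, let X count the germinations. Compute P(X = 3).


P(X=3) = C(6,3) * p^3 * (1-p)^3
= 20 * 27/1000 * 343/1000
= 9261/50000

9261/50000


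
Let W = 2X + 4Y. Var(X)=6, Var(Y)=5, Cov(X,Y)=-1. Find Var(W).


Var(2X + 4Y) = 2^2*Var(X) + 4^2*Var(Y) + 2*2*4*Cov(X,Y)
= 4*6 + 16*5 + 16*(-1)
= 24 + 80 - 16 = 88

88


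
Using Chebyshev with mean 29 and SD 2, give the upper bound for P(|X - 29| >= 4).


k = 4/2 = 2
Chebyshev: P(|X-mu| >= k*sigma) <= 1/k^2 = 1/2^2 = 1/4

1/4


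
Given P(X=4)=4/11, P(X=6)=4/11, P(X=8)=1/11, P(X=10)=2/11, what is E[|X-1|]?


E[|X-1|] = sum(g(x)*P(x))
= 3*4/11 + 5*4/11 + 7*1/11 + 9*2/11
= 57/11

57/11


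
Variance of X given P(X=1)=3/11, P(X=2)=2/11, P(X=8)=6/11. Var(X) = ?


E[X] = 5, E[X^2] = 395/11
Var(X) = E[X^2] - (E[X])^2 = 395/11 - (5)^2 = 120/11

120/11


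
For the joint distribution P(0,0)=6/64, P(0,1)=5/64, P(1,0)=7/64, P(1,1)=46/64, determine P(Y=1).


P(Y=1) = P(0,1)+P(1,1) = 5/64 + 46/64 = 51/64

51/64


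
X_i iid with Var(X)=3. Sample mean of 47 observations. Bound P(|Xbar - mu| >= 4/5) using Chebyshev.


Var(Xbar) = Var(X)/n = 3/47
Chebyshev: P(|Xbar-mu| >= 4/5) <= Var(Xbar)/(4/5)^2 = (3/47)/(16/25) = 75/752

75/752


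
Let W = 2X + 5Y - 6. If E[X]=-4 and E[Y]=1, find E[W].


E[2X + 5Y - 6] = 2*E[X] + 5*E[Y] - 6
= (2)*(-4) + (5)*(1) + (-6)
= -8 + 5 - 6 = -9

-9


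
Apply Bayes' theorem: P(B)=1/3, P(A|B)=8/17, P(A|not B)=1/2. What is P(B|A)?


P(A) = P(A|B)P(B) + P(A|B')P(B') = 8/17*1/3 + 1/2*2/3 = 25/51
P(B|A) = P(A|B)P(B)/P(A) = (8/51)/(25/51) = 8/25

8/25


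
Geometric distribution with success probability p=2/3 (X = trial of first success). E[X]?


For geometric (trials until first success), E[X] = 1/p = 1/(2/3) = 3/2

3/2


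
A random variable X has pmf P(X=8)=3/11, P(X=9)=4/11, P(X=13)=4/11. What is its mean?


E[X] = sum(x * P(x))
= 8*3/11 + 9*4/11 + 13*4/11
= 112/11

112/11


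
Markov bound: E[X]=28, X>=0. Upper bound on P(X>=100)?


Markov: P(X >= a) <= E[X]/a
P(X >= 100) <= 28/100 = 7/25

7/25


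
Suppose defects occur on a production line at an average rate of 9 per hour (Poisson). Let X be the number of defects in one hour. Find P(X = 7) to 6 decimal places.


P(X=7) = e^(-9) * 9^7 / 7!
≈ 0.0001234098041 * 4782969 / 5040
≈ 0.117116

0.117116


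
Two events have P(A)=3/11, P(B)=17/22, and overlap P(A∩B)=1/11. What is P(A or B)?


P(A∪B) = P(A) + P(B) - P(A∩B)
= 3/11 + 17/22 - 1/11 = 21/22

21/22


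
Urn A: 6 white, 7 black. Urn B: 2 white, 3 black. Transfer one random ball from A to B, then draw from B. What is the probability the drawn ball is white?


P(transfer white) = 6/13; P(transfer black) = 7/13
If white transferred: Urn II has 3 white of 6, so P(white|white moved) = 1/2
If black transferred: Urn II has 2 white of 6, so P(white|black moved) = 1/3
By total probability: P(white) = 6/13*1/2 + 7/13*1/3 = 16/39

16/39


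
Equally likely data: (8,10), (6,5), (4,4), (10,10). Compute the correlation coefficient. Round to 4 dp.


Cov(X,Y) = 5.7500, Var(X) = 5.0000, Var(Y) = 7.6875
rho = Cov/(sqrt(VarX)*sqrt(VarY)) = 0.9274

0.9274


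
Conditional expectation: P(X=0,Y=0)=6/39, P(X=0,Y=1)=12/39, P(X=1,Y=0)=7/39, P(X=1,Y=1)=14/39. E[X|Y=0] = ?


P(Y=0) = 13/39
E[X|Y=0] = (0*6 + 1*7)/13 = 7/13

7/13


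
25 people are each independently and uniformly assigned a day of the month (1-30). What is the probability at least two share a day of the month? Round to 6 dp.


P(all different) = prod((30-i)/30 for i=0..24) = 0.000000
P(at least one match) = 1 - 0.000000 = 1.000000

1.000000


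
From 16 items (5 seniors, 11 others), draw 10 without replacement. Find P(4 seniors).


P(X=4) = C(5,4)*C(11,6) / C(16,10)
= 5*462 / 8008
= 2310/8008 = 15/52

15/52


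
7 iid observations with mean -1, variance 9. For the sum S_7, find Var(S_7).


By independence, Var(S_n) = n*Var(X_1) = 7*9 = 63

63


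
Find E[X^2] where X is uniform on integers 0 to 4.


E[X^2] = (1/5) * sum(x^2 for x=0..4)
= 30/5 = 6

6


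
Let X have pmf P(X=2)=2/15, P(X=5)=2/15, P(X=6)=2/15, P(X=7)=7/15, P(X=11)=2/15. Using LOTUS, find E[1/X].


E[1/X] = sum(g(x)*P(x))
= 1/2*2/15 + 1/5*2/15 + 1/6*2/15 + 1/7*7/15 + 1/11*2/15
= 481/2475

481/2475


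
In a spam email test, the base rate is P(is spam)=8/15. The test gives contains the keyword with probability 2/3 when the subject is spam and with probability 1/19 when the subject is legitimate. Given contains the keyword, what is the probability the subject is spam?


P(A) = P(A|B)P(B) + P(A|B')P(B') = 2/3*8/15 + 1/19*7/15 = 65/171
P(B|A) = P(A|B)P(B)/P(A) = (16/45)/(65/171) = 304/325

304/325


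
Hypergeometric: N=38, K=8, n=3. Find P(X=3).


P(X=3) = C(8,3)*C(30,0) / C(38,3)
= 56*1 / 8436
= 56/8436 = 14/2109

14/2109


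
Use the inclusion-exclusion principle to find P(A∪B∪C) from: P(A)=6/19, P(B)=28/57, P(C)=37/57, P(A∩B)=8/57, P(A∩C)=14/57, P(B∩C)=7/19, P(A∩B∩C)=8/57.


P(A∪B∪C) = P(A)+P(B)+P(C) - P(AB)-P(AC)-P(BC) + P(ABC)
= 6/19+28/57+37/57 - 8/57-14/57-7/19 + 8/57
= 16/19

16/19


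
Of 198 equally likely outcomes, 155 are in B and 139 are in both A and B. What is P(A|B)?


P(A|B) = P(A∩B)/P(B) = (139/198)/(155/198) = 139/155

139/155


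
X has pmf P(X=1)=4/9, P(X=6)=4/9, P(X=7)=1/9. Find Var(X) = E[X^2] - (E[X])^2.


E[X] = 35/9, E[X^2] = 197/9
Var(X) = E[X^2] - (E[X])^2 = 197/9 - (35/9)^2 = 548/81

548/81


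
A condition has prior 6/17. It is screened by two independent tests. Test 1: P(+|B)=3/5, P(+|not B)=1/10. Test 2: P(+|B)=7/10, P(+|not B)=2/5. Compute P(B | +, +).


After test 1: P(+) = 3/5*6/17 + 1/10*11/17 = 47/170
P(B|+) = (18/85)/(47/170) = 36/47
After test 2 (use post1 as new prior): P(+) = 7/10*36/47 + 2/5*11/47 = 148/235
P(B|+,+) = (126/235)/(148/235) = 63/74

63/74


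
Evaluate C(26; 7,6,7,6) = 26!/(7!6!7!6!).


26! = 403291461126605635584000000
Denominator: 7!=5040 * 6!=720 * 7!=5040 * 6!=720
Coefficient = 403291461126605635584000000 / 13168189440000 = 30626189193600

30626189193600


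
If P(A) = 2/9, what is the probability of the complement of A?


P(A') = 1 - P(A) = 1 - 2/9 = 7/9

7/9


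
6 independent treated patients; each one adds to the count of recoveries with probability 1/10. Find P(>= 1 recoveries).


P(at least one) = 1 - P(none)
P(none) = (1 - 1/10)^6 = (9/10)^6 = 531441/1000000
P(at least one) = 1 - 531441/1000000 = 468559/1000000

468559/1000000


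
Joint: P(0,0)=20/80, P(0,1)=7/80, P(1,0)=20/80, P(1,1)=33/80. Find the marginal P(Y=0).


P(Y=0) = P(0,0)+P(1,0) = 20/80 + 20/80 = 40/80 = 1/2

1/2


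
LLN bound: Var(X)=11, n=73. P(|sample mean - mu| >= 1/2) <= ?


Var(Xbar) = Var(X)/n = 11/73
Chebyshev: P(|Xbar-mu| >= 1/2) <= Var(Xbar)/(1/2)^2 = (11/73)/(1/4) = 44/73

44/73


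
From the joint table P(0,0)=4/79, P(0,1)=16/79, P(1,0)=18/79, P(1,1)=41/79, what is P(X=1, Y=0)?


Read from table: P(X=1, Y=0) = 18/79

18/79


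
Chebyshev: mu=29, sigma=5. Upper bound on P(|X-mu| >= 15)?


k = 15/5 = 3
Chebyshev: P(|X-mu| >= k*sigma) <= 1/k^2 = 1/3^2 = 1/9

1/9


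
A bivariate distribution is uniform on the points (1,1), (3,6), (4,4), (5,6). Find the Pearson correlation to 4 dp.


Cov(X,Y) = 2.4375, Var(X) = 2.1875, Var(Y) = 4.1875
rho = Cov/(sqrt(VarX)*sqrt(VarY)) = 0.8054

0.8054


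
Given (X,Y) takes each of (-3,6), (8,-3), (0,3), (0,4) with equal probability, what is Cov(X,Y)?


E[X]=5/4, E[Y]=5/2, E[XY]=-21/2
Cov(X,Y) = E[XY] - E[X]E[Y] = -21/2 - 5/4*5/2 = -109/8

-109/8


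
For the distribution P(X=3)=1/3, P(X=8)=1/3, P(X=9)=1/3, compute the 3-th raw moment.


E[X^3] = sum(x^3 * P(x))
= 27*1/3 + 512*1/3 + 729*1/3
= 1268/3

1268/3


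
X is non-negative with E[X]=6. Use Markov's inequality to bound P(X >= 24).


Markov: P(X >= a) <= E[X]/a
P(X >= 24) <= 6/24 = 1/4

1/4


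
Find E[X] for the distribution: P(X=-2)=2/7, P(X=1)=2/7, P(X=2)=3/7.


E[X] = sum(x * P(x))
= -2*2/7 + 1*2/7 + 2*3/7
= 4/7

4/7


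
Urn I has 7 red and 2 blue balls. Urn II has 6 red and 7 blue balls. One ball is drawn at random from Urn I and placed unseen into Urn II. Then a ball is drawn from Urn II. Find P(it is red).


P(transfer red) = 7/9; P(transfer blue) = 2/9
If red transferred: Urn II has 7 red of 14, so P(red|red moved) = 1/2
If blue transferred: Urn II has 6 red of 14, so P(red|blue moved) = 3/7
By total probability: P(red) = 7/9*1/2 + 2/9*3/7 = 61/126

61/126


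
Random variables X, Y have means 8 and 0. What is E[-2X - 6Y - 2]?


E[-2X - 6Y - 2] = -2*E[X] - 6*E[Y] - 2
= (-2)*(8) + (-6)*(0) + (-2)
= -16 + 0 - 2 = -18

-18


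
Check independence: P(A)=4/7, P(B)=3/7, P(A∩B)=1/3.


P(A)*P(B) = 4/7*3/7 = 12/49
P(A∩B) = 1/3 != 12/49, so not independent

No, A and B are not independent


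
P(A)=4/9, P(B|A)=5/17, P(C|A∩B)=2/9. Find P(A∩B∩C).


P(A∩B∩C) = P(A) * P(B|A) * P(C|A∩B)
= 4/9 * 5/17 * 2/9
= 20/153 * 2/9 = 40/1377

40/1377


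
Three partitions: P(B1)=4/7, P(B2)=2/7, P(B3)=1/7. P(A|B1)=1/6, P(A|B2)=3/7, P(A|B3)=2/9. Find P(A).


P(A) = P(A|B1)P(B1) + P(A|B2)P(B2) + P(A|B3)P(B3)
= 1/6*4/7 + 3/7*2/7 + 2/9*1/7
= 2/21 + 6/49 + 2/63 = 110/441

110/441


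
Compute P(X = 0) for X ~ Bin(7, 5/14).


P(X=0) = C(7,0) * p^0 * (1-p)^7
= 1 * 1 * 4782969/105413504
= 4782969/105413504

4782969/105413504


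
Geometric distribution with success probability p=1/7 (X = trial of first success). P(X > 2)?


P(X > 2) = P(first 2 trials all fail) = (1-p)^2 = (6/7)^2 = 36/49

36/49


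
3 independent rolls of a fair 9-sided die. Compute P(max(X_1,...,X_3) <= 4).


P(max <= 4) = P(all X_i <= 4) = (P(X_1 <= 4))^3
= (4/9)^3 = 64/729

64/729


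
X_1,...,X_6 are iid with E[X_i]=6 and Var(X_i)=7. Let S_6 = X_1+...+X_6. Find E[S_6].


E[S_n] = n*E[X_1] = 6*6 = 36

36


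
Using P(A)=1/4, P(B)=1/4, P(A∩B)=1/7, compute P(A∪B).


P(A∪B) = P(A) + P(B) - P(A∩B)
= 1/4 + 1/4 - 1/7 = 5/14

5/14


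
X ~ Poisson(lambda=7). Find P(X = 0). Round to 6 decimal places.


P(X=0) = e^(-7) * 7^0 / 0!
≈ 0.0009118819656 * 1 / 1
≈ 0.000912

0.000912


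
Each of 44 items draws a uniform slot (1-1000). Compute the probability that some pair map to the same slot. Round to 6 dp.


P(all different) = prod((1000-i)/1000 for i=0..43) = 0.382884
P(at least one match) = 1 - 0.382884 = 0.617116

0.617116


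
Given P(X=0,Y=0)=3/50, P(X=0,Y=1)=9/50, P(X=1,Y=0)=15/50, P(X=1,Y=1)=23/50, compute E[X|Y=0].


P(Y=0) = 18/50
E[X|Y=0] = (0*3 + 1*15)/18 = 15/18 = 5/6

5/6


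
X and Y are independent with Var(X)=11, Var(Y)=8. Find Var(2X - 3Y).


Independence => Cov(X,Y)=0
Var(2X - 3Y) = 2^2*Var(X) + (-3)^2*Var(Y)
= 4*11 + 9*8 = 116

116


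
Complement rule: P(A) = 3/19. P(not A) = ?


P(A') = 1 - P(A) = 1 - 3/19 = 16/19

16/19


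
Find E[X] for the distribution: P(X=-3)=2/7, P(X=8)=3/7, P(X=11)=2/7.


E[X] = sum(x * P(x))
= -3*2/7 + 8*3/7 + 11*2/7
= 40/7

40/7


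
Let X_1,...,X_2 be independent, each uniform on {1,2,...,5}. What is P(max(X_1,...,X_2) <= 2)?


P(max <= 2) = P(all X_i <= 2) = (P(X_1 <= 2))^2
= (2/5)^2 = 4/25

4/25


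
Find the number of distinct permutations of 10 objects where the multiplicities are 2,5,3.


10! = 3628800
Denominator: 2!=2 * 5!=120 * 3!=6
Coefficient = 3628800 / 1440 = 2520

2520


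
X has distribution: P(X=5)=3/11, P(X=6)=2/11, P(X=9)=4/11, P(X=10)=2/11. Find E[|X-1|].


E[|X-1|] = sum(g(x)*P(x))
= 4*3/11 + 5*2/11 + 8*4/11 + 9*2/11
= 72/11

72/11


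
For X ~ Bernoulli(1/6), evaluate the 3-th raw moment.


For Bernoulli: X in {0,1}
E[X^3] = 0^3*(1-1/6) + 1^3*1/6 = 1/6

1/6


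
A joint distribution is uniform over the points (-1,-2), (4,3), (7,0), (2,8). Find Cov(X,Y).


E[X]=3, E[Y]=9/4, E[XY]=15/2
Cov(X,Y) = E[XY] - E[X]E[Y] = 15/2 - 3*9/4 = 3/4

3/4


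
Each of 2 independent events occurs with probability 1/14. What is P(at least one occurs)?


P(at least one) = 1 - P(none)
P(none) = (1 - 1/14)^2 = (13/14)^2 = 169/196
P(at least one) = 1 - 169/196 = 27/196

27/196


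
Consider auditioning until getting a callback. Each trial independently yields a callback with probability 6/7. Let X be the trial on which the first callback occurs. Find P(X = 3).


P(X=3) = (1-p)^2 * p = (1/7)^2 * 6/7
= 1/49 * 6/7 = 6/343

6/343


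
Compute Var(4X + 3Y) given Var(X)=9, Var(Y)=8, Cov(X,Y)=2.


Var(4X + 3Y) = 4^2*Var(X) + 3^2*Var(Y) + 2*4*3*Cov(X,Y)
= 16*9 + 9*8 + 24*2
= 144 + 72 + 48 = 264

264


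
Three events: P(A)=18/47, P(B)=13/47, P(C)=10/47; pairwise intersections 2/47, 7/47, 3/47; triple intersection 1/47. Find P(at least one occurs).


P(A∪B∪C) = P(A)+P(B)+P(C) - P(AB)-P(AC)-P(BC) + P(ABC)
= 18/47+13/47+10/47 - 2/47-7/47-3/47 + 1/47
= 30/47

30/47


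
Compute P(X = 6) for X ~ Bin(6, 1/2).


P(X=6) = C(6,6) * p^6 * (1-p)^0
= 1 * 1/64 * 1
= 1/64

1/64


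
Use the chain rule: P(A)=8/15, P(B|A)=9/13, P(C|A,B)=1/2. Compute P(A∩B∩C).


P(A∩B∩C) = P(A) * P(B|A) * P(C|A∩B)
= 8/15 * 9/13 * 1/2
= 24/65 * 1/2 = 12/65

12/65


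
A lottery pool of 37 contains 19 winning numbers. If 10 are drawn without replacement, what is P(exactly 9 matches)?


P(X=9) = C(19,9)*C(18,1) / C(37,10)
= 92378*18 / 348330136
= 1662804/348330136 = 2223/465682

2223/465682


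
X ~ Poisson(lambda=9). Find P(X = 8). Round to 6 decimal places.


P(X=8) = e^(-9) * 9^8 / 8!
≈ 0.0001234098041 * 43046721 / 40320
≈ 0.131756

0.131756


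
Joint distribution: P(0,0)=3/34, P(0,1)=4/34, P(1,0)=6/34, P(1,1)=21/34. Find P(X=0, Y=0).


Read from table: P(X=0, Y=0) = 3/34

3/34


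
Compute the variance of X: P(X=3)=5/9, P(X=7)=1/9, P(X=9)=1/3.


E[X] = 49/9, E[X^2] = 337/9
Var(X) = E[X^2] - (E[X])^2 = 337/9 - (49/9)^2 = 632/81

632/81


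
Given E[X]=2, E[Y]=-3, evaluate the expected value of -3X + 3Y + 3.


E[-3X + 3Y + 3] = -3*E[X] + 3*E[Y] + 3
= (-3)*(2) + (3)*(-3) + (3)
= -6 - 9 + 3 = -12

-12


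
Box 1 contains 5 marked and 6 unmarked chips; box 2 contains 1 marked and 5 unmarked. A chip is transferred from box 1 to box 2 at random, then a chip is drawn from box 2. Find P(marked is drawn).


P(transfer marked) = 5/11; P(transfer unmarked) = 6/11
If marked transferred: Urn II has 2 marked of 7, so P(marked|marked moved) = 2/7
If unmarked transferred: Urn II has 1 marked of 7, so P(marked|unmarked moved) = 1/7
By total probability: P(marked) = 5/11*2/7 + 6/11*1/7 = 16/77

16/77


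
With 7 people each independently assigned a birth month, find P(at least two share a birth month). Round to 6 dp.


P(all different) = prod((12-i)/12 for i=0..6) = 0.111400
P(at least one match) = 1 - 0.111400 = 0.888600

0.888600


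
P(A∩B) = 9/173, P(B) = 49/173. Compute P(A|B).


P(A|B) = P(A∩B)/P(B) = (9/173)/(49/173) = 9/49

9/49


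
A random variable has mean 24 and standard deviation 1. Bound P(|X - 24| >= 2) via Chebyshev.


k = 2/1 = 2
Chebyshev: P(|X-mu| >= k*sigma) <= 1/k^2 = 1/2^2 = 1/4

1/4


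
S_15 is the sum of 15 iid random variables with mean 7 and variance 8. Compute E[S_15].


E[S_n] = n*E[X_1] = 15*7 = 105

105


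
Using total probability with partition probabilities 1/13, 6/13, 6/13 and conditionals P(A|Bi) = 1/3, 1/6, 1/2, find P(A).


P(A) = P(A|B1)P(B1) + P(A|B2)P(B2) + P(A|B3)P(B3)
= 1/3*1/13 + 1/6*6/13 + 1/2*6/13
= 1/39 + 1/13 + 3/13 = 1/3

1/3


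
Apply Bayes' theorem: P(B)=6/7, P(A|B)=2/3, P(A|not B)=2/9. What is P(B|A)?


P(A) = P(A|B)P(B) + P(A|B')P(B') = 2/3*6/7 + 2/9*1/7 = 38/63
P(B|A) = P(A|B)P(B)/P(A) = (4/7)/(38/63) = 18/19

18/19


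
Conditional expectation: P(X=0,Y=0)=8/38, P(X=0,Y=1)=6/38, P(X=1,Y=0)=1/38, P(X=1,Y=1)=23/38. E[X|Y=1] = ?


P(Y=1) = 29/38
E[X|Y=1] = (0*6 + 1*23)/29 = 23/29

23/29


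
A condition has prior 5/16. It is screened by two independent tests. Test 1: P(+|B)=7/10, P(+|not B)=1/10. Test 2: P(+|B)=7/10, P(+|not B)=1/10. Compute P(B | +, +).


After test 1: P(+) = 7/10*5/16 + 1/10*11/16 = 23/80
P(B|+) = (7/32)/(23/80) = 35/46
After test 2 (use post1 as new prior): P(+) = 7/10*35/46 + 1/10*11/46 = 64/115
P(B|+,+) = (49/92)/(64/115) = 245/256

245/256


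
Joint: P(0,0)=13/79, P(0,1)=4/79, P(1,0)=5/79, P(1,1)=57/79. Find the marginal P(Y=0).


P(Y=0) = P(0,0)+P(1,0) = 13/79 + 5/79 = 18/79

18/79


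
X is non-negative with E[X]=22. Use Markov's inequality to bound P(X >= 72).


Markov: P(X >= a) <= E[X]/a
P(X >= 72) <= 22/72 = 11/36

11/36


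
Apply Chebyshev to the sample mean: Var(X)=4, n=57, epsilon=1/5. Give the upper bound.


Var(Xbar) = Var(X)/n = 4/57
Chebyshev: P(|Xbar-mu| >= 1/5) <= Var(Xbar)/(1/5)^2 = (4/57)/(1/25) = 100/57
Bound exceeds 1, so trivial bound: 1

1


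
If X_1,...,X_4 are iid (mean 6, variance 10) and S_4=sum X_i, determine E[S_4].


E[S_n] = n*E[X_1] = 4*6 = 24

24


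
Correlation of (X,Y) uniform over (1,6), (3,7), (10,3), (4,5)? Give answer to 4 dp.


Cov(X,Y) = -4.3750, Var(X) = 11.2500, Var(Y) = 2.1875
rho = Cov/(sqrt(VarX)*sqrt(VarY)) = -0.8819

-0.8819


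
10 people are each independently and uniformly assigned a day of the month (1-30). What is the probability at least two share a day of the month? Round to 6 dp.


P(all different) = prod((30-i)/30 for i=0..9) = 0.184639
P(at least one match) = 1 - 0.184639 = 0.815361

0.815361


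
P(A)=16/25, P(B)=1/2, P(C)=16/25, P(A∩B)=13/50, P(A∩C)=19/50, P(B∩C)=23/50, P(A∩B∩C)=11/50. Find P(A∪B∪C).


P(A∪B∪C) = P(A)+P(B)+P(C) - P(AB)-P(AC)-P(BC) + P(ABC)
= 16/25+1/2+16/25 - 13/50-19/50-23/50 + 11/50
= 9/10

9/10


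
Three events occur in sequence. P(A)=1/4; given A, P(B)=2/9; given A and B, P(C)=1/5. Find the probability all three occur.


P(A∩B∩C) = P(A) * P(B|A) * P(C|A∩B)
= 1/4 * 2/9 * 1/5
= 1/18 * 1/5 = 1/90

1/90
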